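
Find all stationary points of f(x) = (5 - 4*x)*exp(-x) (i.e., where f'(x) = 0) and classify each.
f'(x) = (4*x - 9)*exp(-x)

Solve f'(x) = 0:
  f'(x) = (4*x - 9)·exp(-x) and exp(-x) > 0 for every x, so f'(x) = 0 ⇔ 4*x - 9 = 0.
  4*x - 9 = 0.
  ⇒ x = 9/4

f''(x) = (13 - 4*x)*exp(-x)
Second-derivative test at each critical point:
  f''(9/4) = 0.4216 > 0 → local minimum

Critical points: x = 9/4 (local minimum)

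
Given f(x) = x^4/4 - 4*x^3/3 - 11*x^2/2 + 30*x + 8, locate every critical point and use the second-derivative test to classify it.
f'(x) = x^3 - 4*x^2 - 11*x + 30

Solve f'(x) = 0:
  Factor: x^3 - 4*x^2 - 11*x + 30 = (x - 5)*(x - 2)*(x + 3) = 0.
  ⇒ x = -3, 2, 5

f''(x) = 3*x^2 - 8*x - 11
Second-derivative test at each critical point:
  f''(-3) = 40 > 0 → local minimum
  f''(2) = -15 < 0 → local maximum
  f''(5) = 24 > 0 → local minimum

Critical points: x = -3 (local minimum); x = 2 (local maximum); x = 5 (local minimum)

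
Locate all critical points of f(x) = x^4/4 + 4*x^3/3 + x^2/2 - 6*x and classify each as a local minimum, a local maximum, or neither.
f'(x) = x^3 + 4*x^2 + x - 6

Solve f'(x) = 0:
  Factor: x^3 + 4*x^2 + x - 6 = (x - 1)*(x + 2)*(x + 3) = 0.
  ⇒ x = -3, -2, 1

f''(x) = 3*x^2 + 8*x + 1
Second-derivative test at each critical point:
  f''(-3) = 4 > 0 → local minimum
  f''(-2) = -3 < 0 → local maximum
  f''(1) = 12 > 0 → local minimum

Critical points: x = -3 (local minimum); x = -2 (local maximum); x = 1 (local minimum)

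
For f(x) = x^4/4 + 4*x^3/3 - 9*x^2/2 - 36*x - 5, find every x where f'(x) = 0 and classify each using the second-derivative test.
f'(x) = x^3 + 4*x^2 - 9*x - 36

Solve f'(x) = 0:
  Factor: x^3 + 4*x^2 - 9*x - 36 = (x - 3)*(x + 3)*(x + 4) = 0.
  ⇒ x = -4, -3, 3

f''(x) = 3*x^2 + 8*x - 9
Second-derivative test at each critical point:
  f''(-4) = 7 > 0 → local minimum
  f''(-3) = -6 < 0 → local maximum
  f''(3) = 42 > 0 → local minimum

Critical points: x = -4 (local minimum); x = -3 (local maximum); x = 3 (local minimum)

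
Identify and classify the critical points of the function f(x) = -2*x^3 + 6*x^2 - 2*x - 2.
f'(x) = -6*x^2 + 12*x - 2

Solve f'(x) = 0:
  Factor: -6*x^2 + 12*x - 2 = -2*(3*x^2 - 6*x + 1); 3*x^2 - 6*x + 1 = 0 has no rational roots; quadratic formula: x = (6 ± √24)/6.
  ⇒ x = 1 - sqrt(6)/3 ≈ 0.1835, sqrt(6)/3 + 1 ≈ 1.8165

f''(x) = 12 - 12*x
Second-derivative test at each critical point:
  f''(0.1835) = 9.7980 > 0 → local minimum
  f''(1.8165) = -9.7980 < 0 → local maximum

Critical points: x = 1 - sqrt(6)/3 ≈ 0.1835 (local minimum); x = sqrt(6)/3 + 1 ≈ 1.8165 (local maximum)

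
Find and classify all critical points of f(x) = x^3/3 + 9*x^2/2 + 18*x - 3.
f'(x) = x^2 + 9*x + 18

Solve f'(x) = 0:
  Factor: x^2 + 9*x + 18 = (x + 3)*(x + 6) = 0.
  ⇒ x = -6, -3

f''(x) = 2*x + 9
Second-derivative test at each critical point:
  f''(-6) = -3 < 0 → local maximum
  f''(-3) = 3 > 0 → local minimum

Critical points: x = -6 (local maximum); x = -3 (local minimum)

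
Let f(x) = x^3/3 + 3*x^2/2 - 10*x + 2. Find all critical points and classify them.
f'(x) = x^2 + 3*x - 10

Solve f'(x) = 0:
  Factor: x^2 + 3*x - 10 = (x - 2)*(x + 5) = 0.
  ⇒ x = -5, 2

f''(x) = 2*x + 3
Second-derivative test at each critical point:
  f''(-5) = -7 < 0 → local maximum
  f''(2) = 7 > 0 → local minimum

Critical points: x = -5 (local maximum); x = 2 (local minimum)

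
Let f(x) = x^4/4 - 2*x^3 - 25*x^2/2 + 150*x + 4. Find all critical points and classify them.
f'(x) = x^3 - 6*x^2 - 25*x + 150

Solve f'(x) = 0:
  Factor: x^3 - 6*x^2 - 25*x + 150 = (x - 6)*(x - 5)*(x + 5) = 0.
  ⇒ x = -5, 5, 6

f''(x) = 3*x^2 - 12*x - 25
Second-derivative test at each critical point:
  f''(-5) = 110 > 0 → local minimum
  f''(5) = -10 < 0 → local maximum
  f''(6) = 11 > 0 → local minimum

Critical points: x = -5 (local minimum); x = 5 (local maximum); x = 6 (local minimum)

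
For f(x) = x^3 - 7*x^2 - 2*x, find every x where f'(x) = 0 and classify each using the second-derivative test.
f'(x) = 3*x^2 - 14*x - 2

Solve f'(x) = 0:
  3*x^2 - 14*x - 2 = 0 has no rational roots; quadratic formula: x = (14 ± √220)/6.
  ⇒ x = 7/3 - sqrt(55)/3 ≈ -0.1387, 7/3 + sqrt(55)/3 ≈ 4.8054

f''(x) = 6*x - 14
Second-derivative test at each critical point:
  f''(-0.1387) = -14.8324 < 0 → local maximum
  f''(4.8054) = 14.8324 > 0 → local minimum

Critical points: x = 7/3 - sqrt(55)/3 ≈ -0.1387 (local maximum); x = 7/3 + sqrt(55)/3 ≈ 4.8054 (local minimum)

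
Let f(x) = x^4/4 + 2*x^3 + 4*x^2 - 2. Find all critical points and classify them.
f'(x) = x*(x^2 + 6*x + 8)

Solve f'(x) = 0:
  Factor: x^3 + 6*x^2 + 8*x = x*(x + 2)*(x + 4) = 0.
  ⇒ x = -4, -2, 0

f''(x) = 3*x^2 + 12*x + 8
Second-derivative test at each critical point:
  f''(-4) = 8 > 0 → local minimum
  f''(-2) = -4 < 0 → local maximum
  f''(0) = 8 > 0 → local minimum

Critical points: x = -4 (local minimum); x = -2 (local maximum); x = 0 (local minimum)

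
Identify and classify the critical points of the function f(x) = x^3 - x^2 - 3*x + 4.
f'(x) = 3*x^2 - 2*x - 3

Solve f'(x) = 0:
  3*x^2 - 2*x - 3 = 0 has no rational roots; quadratic formula: x = (2 ± √40)/6.
  ⇒ x = 1/3 - sqrt(10)/3 ≈ -0.7208, 1/3 + sqrt(10)/3 ≈ 1.3874

f''(x) = 6*x - 2
Second-derivative test at each critical point:
  f''(-0.7208) = -6.3246 < 0 → local maximum
  f''(1.3874) = 6.3246 > 0 → local minimum

Critical points: x = 1/3 - sqrt(10)/3 ≈ -0.7208 (local maximum); x = 1/3 + sqrt(10)/3 ≈ 1.3874 (local minimum)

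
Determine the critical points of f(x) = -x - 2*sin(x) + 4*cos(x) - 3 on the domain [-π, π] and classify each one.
f'(x) = -4*sin(x) - 2*cos(x) - 1

Solve f'(x) = 0 on [-π, π]:
  f'(x) = 0 ⇔ -4*sin(x) - 2*cos(x) = 1. Write the left side as R·cos(x + φ) with R = √((-2)² + 4²) = 2*sqrt(5), cos φ = -sqrt(5)/5, sin φ = 2*sqrt(5)/5; then cos(x + φ) = sqrt(5)/10. Solve for x and keep the solutions lying in [-π, π].
  ⇒ x = atan((-sqrt(19) - 2)/(-1 + 2*sqrt(19))) ≈ -0.6892, atan((-2 + sqrt(19))/(-2*sqrt(19) - 1)) + pi ≈ 2.9035

f''(x) = 2*sin(x) - 4*cos(x)
Second-derivative test at each critical point:
  f''(-0.6892) = -4.3589 < 0 → local maximum
  f''(2.9035) = 4.3589 > 0 → local minimum

Critical points: x = atan((-sqrt(19) - 2)/(-1 + 2*sqrt(19))) ≈ -0.6892 (local maximum); x = atan((-2 + sqrt(19))/(-2*sqrt(19) - 1)) + pi ≈ 2.9035 (local minimum)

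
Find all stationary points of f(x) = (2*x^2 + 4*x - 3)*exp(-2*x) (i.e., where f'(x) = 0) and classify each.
f'(x) = 2*(-2*x^2 - 2*x + 5)*exp(-2*x)

Solve f'(x) = 0:
  f'(x) = (-4*x^2 - 4*x + 10)·exp(-2*x) and exp(-2*x) > 0 for every x, so f'(x) = 0 ⇔ -4*x^2 - 4*x + 10 = 0.
  Factor: -4*x^2 - 4*x + 10 = -2*(2*x^2 + 2*x - 5); 2*x^2 + 2*x - 5 = 0 has no rational roots; quadratic formula: x = (-2 ± √44)/4.
  ⇒ x = -sqrt(11)/2 - 1/2 ≈ -2.1583, -1/2 + sqrt(11)/2 ≈ 1.1583

f''(x) = 8*(x^2 - 3)*exp(-2*x)
Second-derivative test at each critical point:
  f''(-2.1583) = 994.1288 > 0 → local minimum
  f''(1.1583) = -1.3082 < 0 → local maximum

Critical points: x = -sqrt(11)/2 - 1/2 ≈ -2.1583 (local minimum); x = -1/2 + sqrt(11)/2 ≈ 1.1583 (local maximum)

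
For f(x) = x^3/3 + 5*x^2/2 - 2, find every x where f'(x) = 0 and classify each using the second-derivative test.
f'(x) = x*(x + 5)

Solve f'(x) = 0:
  Factor: x^2 + 5*x = x*(x + 5) = 0.
  ⇒ x = -5, 0

f''(x) = 2*x + 5
Second-derivative test at each critical point:
  f''(-5) = -5 < 0 → local maximum
  f''(0) = 5 > 0 → local minimum

Critical points: x = -5 (local maximum); x = 0 (local minimum)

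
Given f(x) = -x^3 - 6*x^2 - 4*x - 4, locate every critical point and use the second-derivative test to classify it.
f'(x) = -3*x^2 - 12*x - 4

Solve f'(x) = 0:
  3*x^2 + 12*x + 4 = 0 has no rational roots; quadratic formula: x = (-12 ± √96)/6.
  ⇒ x = -2 - 2*sqrt(6)/3 ≈ -3.6330, -2 + 2*sqrt(6)/3 ≈ -0.3670

f''(x) = -6*x - 12
Second-derivative test at each critical point:
  f''(-3.6330) = 9.7980 > 0 → local minimum
  f''(-0.3670) = -9.7980 < 0 → local maximum

Critical points: x = -2 - 2*sqrt(6)/3 ≈ -3.6330 (local minimum); x = -2 + 2*sqrt(6)/3 ≈ -0.3670 (local maximum)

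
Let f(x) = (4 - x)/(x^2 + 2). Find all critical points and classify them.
f'(x) = (-x^2 + 2*x*(x - 4) - 2)/(x^2 + 2)^2

Solve f'(x) = 0:
  f'(x) = (x^2 - 8*x - 2)/(x^2 + 2)^2; the denominator is positive wherever f is defined, so f'(x) = 0 ⇔ x^2 - 8*x - 2 = 0.
  x^2 - 8*x - 2 = 0 has no rational roots; quadratic formula: x = (8 ± √72)/2.
  ⇒ x = 4 - 3*sqrt(2) ≈ -0.2426, 4 + 3*sqrt(2) ≈ 8.2426

f''(x) = 2*(4*x^2*(4 - x) + (3*x - 4)*(x^2 + 2))/(x^2 + 2)^3
Second-derivative test at each critical point:
  f''(-0.2426) = -2.0017 < 0 → local maximum
  f''(8.2426) = 0.0017 > 0 → local minimum

Critical points: x = 4 - 3*sqrt(2) ≈ -0.2426 (local maximum); x = 4 + 3*sqrt(2) ≈ 8.2426 (local minimum)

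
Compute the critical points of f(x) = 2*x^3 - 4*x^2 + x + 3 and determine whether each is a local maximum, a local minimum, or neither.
f'(x) = 6*x^2 - 8*x + 1

Solve f'(x) = 0:
  6*x^2 - 8*x + 1 = 0 has no rational roots; quadratic formula: x = (8 ± √40)/12.
  ⇒ x = 2/3 - sqrt(10)/6 ≈ 0.1396, sqrt(10)/6 + 2/3 ≈ 1.1937

f''(x) = 12*x - 8
Second-derivative test at each critical point:
  f''(0.1396) = -6.3246 < 0 → local maximum
  f''(1.1937) = 6.3246 > 0 → local minimum

Critical points: x = 2/3 - sqrt(10)/6 ≈ 0.1396 (local maximum); x = sqrt(10)/6 + 2/3 ≈ 1.1937 (local minimum)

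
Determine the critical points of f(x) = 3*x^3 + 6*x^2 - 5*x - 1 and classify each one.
f'(x) = 9*x^2 + 12*x - 5

Solve f'(x) = 0:
  Factor: 9*x^2 + 12*x - 5 = (3*x - 1)*(3*x + 5) = 0.
  ⇒ x = -5/3, 1/3

f''(x) = 18*x + 12
Second-derivative test at each critical point:
  f''(-5/3) = -18 < 0 → local maximum
  f''(1/3) = 18 > 0 → local minimum

Critical points: x = -5/3 (local maximum); x = 1/3 (local minimum)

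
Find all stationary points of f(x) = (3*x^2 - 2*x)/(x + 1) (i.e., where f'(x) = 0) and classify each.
f'(x) = (3*x^2 + 6*x - 2)/(x^2 + 2*x + 1)

Solve f'(x) = 0:
  f'(x) = (3*x^2 + 6*x - 2)/(x + 1)^2; the denominator is positive wherever f is defined, so f'(x) = 0 ⇔ 3*x^2 + 6*x - 2 = 0.
  3*x^2 + 6*x - 2 = 0 has no rational roots; quadratic formula: x = (-6 ± √60)/6.
  ⇒ x = -sqrt(15)/3 - 1 ≈ -2.2910, -1 + sqrt(15)/3 ≈ 0.2910

f''(x) = 10/(x^3 + 3*x^2 + 3*x + 1)
Second-derivative test at each critical point:
  f''(-2.2910) = -4.6476 < 0 → local maximum
  f''(0.2910) = 4.6476 > 0 → local minimum

Critical points: x = -sqrt(15)/3 - 1 ≈ -2.2910 (local maximum); x = -1 + sqrt(15)/3 ≈ 0.2910 (local minimum)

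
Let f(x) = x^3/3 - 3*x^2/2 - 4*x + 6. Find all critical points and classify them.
f'(x) = x^2 - 3*x - 4

Solve f'(x) = 0:
  Factor: x^2 - 3*x - 4 = (x - 4)*(x + 1) = 0.
  ⇒ x = -1, 4

f''(x) = 2*x - 3
Second-derivative test at each critical point:
  f''(-1) = -5 < 0 → local maximum
  f''(4) = 5 > 0 → local minimum

Critical points: x = -1 (local maximum); x = 4 (local minimum)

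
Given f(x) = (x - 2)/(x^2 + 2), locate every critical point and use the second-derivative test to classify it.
f'(x) = (x^2 - 2*x*(x - 2) + 2)/(x^2 + 2)^2

Solve f'(x) = 0:
  f'(x) = -(x^2 - 4*x - 2)/(x^2 + 2)^2; the denominator is positive wherever f is defined, so f'(x) = 0 ⇔ -x^2 + 4*x + 2 = 0.
  x^2 - 4*x - 2 = 0 has no rational roots; quadratic formula: x = (4 ± √24)/2.
  ⇒ x = 2 - sqrt(6) ≈ -0.4495, 2 + sqrt(6) ≈ 4.4495

f''(x) = 2*(4*x^2*(x - 2) + (2 - 3*x)*(x^2 + 2))/(x^2 + 2)^3
Second-derivative test at each critical point:
  f''(-0.4495) = 1.0103 > 0 → local minimum
  f''(4.4495) = -0.0103 < 0 → local maximum

Critical points: x = 2 - sqrt(6) ≈ -0.4495 (local minimum); x = 2 + sqrt(6) ≈ 4.4495 (local maximum)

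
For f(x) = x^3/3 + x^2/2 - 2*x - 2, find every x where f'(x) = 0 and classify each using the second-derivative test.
f'(x) = x^2 + x - 2

Solve f'(x) = 0:
  Factor: x^2 + x - 2 = (x - 1)*(x + 2) = 0.
  ⇒ x = -2, 1

f''(x) = 2*x + 1
Second-derivative test at each critical point:
  f''(-2) = -3 < 0 → local maximum
  f''(1) = 3 > 0 → local minimum

Critical points: x = -2 (local maximum); x = 1 (local minimum)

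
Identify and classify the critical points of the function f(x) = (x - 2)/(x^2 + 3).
f'(x) = (x^2 - 2*x*(x - 2) + 3)/(x^2 + 3)^2

Solve f'(x) = 0:
  f'(x) = -(x^2 - 4*x - 3)/(x^2 + 3)^2; the denominator is positive wherever f is defined, so f'(x) = 0 ⇔ -x^2 + 4*x + 3 = 0.
  x^2 - 4*x - 3 = 0 has no rational roots; quadratic formula: x = (4 ± √28)/2.
  ⇒ x = 2 - sqrt(7) ≈ -0.6458, 2 + sqrt(7) ≈ 4.6458

f''(x) = 2*(4*x^2*(x - 2) + (2 - 3*x)*(x^2 + 3))/(x^2 + 3)^3
Second-derivative test at each critical point:
  f''(-0.6458) = 0.4532 > 0 → local minimum
  f''(4.6458) = -0.0088 < 0 → local maximum

Critical points: x = 2 - sqrt(7) ≈ -0.6458 (local minimum); x = 2 + sqrt(7) ≈ 4.6458 (local maximum)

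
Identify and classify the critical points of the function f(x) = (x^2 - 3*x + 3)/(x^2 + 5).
f'(x) = (3*x^2 + 4*x - 15)/(x^4 + 10*x^2 + 25)

Solve f'(x) = 0:
  f'(x) = (x + 3)*(3*x - 5)/(x^2 + 5)^2; the denominator is positive wherever f is defined, so f'(x) = 0 ⇔ 3*x^2 + 4*x - 15 = 0.
  Factor: 3*x^2 + 4*x - 15 = (x + 3)*(3*x - 5) = 0.
  ⇒ x = -3, 5/3

f''(x) = 2*(-3*x^3 - 6*x^2 + 45*x + 10)/(x^6 + 15*x^4 + 75*x^2 + 125)
Second-derivative test at each critical point:
  f''(-3) = -1/14 < 0 → local maximum
  f''(5/3) = 81/350 > 0 → local minimum

Critical points: x = -3 (local maximum); x = 5/3 (local minimum)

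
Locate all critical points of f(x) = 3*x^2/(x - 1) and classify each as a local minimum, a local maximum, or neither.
f'(x) = 3*x*(x - 2)/(x^2 - 2*x + 1)

Solve f'(x) = 0:
  f'(x) = 3*x*(x - 2)/(x - 1)^2; the denominator is positive wherever f is defined, so f'(x) = 0 ⇔ 3*x^2 - 6*x = 0.
  Factor: 3*x^2 - 6*x = 3*x*(x - 2) = 0.
  ⇒ x = 0, 2

f''(x) = 6/(x^3 - 3*x^2 + 3*x - 1)
Second-derivative test at each critical point:
  f''(0) = -6 < 0 → local maximum
  f''(2) = 6 > 0 → local minimum

Critical points: x = 0 (local maximum); x = 2 (local minimum)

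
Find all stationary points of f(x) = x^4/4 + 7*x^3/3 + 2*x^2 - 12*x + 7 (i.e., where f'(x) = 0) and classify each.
f'(x) = x^3 + 7*x^2 + 4*x - 12

Solve f'(x) = 0:
  Factor: x^3 + 7*x^2 + 4*x - 12 = (x - 1)*(x + 2)*(x + 6) = 0.
  ⇒ x = -6, -2, 1

f''(x) = 3*x^2 + 14*x + 4
Second-derivative test at each critical point:
  f''(-6) = 28 > 0 → local minimum
  f''(-2) = -12 < 0 → local maximum
  f''(1) = 21 > 0 → local minimum

Critical points: x = -6 (local minimum); x = -2 (local maximum); x = 1 (local minimum)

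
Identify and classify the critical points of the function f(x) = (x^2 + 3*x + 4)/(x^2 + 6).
f'(x) = (-3*x^2 + 4*x + 18)/(x^4 + 12*x^2 + 36)

Solve f'(x) = 0:
  f'(x) = -(3*x^2 - 4*x - 18)/(x^2 + 6)^2; the denominator is positive wherever f is defined, so f'(x) = 0 ⇔ -3*x^2 + 4*x + 18 = 0.
  3*x^2 - 4*x - 18 = 0 has no rational roots; quadratic formula: x = (4 ± √232)/6.
  ⇒ x = 2/3 - sqrt(58)/3 ≈ -1.8719, 2/3 + sqrt(58)/3 ≈ 3.2053

f''(x) = 6*(x^3 - 2*x^2 - 18*x + 4)/(x^6 + 18*x^4 + 108*x^2 + 216)
Second-derivative test at each critical point:
  f''(-1.8719) = 0.1686 > 0 → local minimum
  f''(3.2053) = -0.0575 < 0 → local maximum

Critical points: x = 2/3 - sqrt(58)/3 ≈ -1.8719 (local minimum); x = 2/3 + sqrt(58)/3 ≈ 3.2053 (local maximum)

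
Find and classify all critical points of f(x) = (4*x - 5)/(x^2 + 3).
f'(x) = 2*(-2*x^2 + 5*x + 6)/(x^4 + 6*x^2 + 9)

Solve f'(x) = 0:
  f'(x) = -2*(2*x^2 - 5*x - 6)/(x^2 + 3)^2; the denominator is positive wherever f is defined, so f'(x) = 0 ⇔ -4*x^2 + 10*x + 12 = 0.
  Factor: -4*x^2 + 10*x + 12 = -2*(2*x^2 - 5*x - 6); 2*x^2 - 5*x - 6 = 0 has no rational roots; quadratic formula: x = (5 ± √73)/4.
  ⇒ x = 5/4 - sqrt(73)/4 ≈ -0.8860, 5/4 + sqrt(73)/4 ≈ 3.3860

f''(x) = 2*(4*x^2*(4*x - 5) + (5 - 12*x)*(x^2 + 3))/(x^2 + 3)^3
Second-derivative test at each critical point:
  f''(-0.8860) = 1.1928 > 0 → local minimum
  f''(3.3860) = -0.0817 < 0 → local maximum

Critical points: x = 5/4 - sqrt(73)/4 ≈ -0.8860 (local minimum); x = 5/4 + sqrt(73)/4 ≈ 3.3860 (local maximum)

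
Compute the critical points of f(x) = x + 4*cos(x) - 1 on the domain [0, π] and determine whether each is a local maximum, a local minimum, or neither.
f'(x) = 1 - 4*sin(x)

Solve f'(x) = 0 on [0, π]:
  f'(x) = 0 ⇔ sin(x) = 1/4, i.e. x = arcsin(1/4) + 2nπ or x = π − arcsin(1/4) + 2nπ; keep the solutions lying in [0, π].
  ⇒ x = asin(1/4) ≈ 0.2527, pi - asin(1/4) ≈ 2.8889

f''(x) = -4*cos(x)
Second-derivative test at each critical point:
  f''(0.2527) = -3.8730 < 0 → local maximum
  f''(2.8889) = 3.8730 > 0 → local minimum

Critical points: x = asin(1/4) ≈ 0.2527 (local maximum); x = pi - asin(1/4) ≈ 2.8889 (local minimum)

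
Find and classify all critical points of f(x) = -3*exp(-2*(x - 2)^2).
f'(x) = 12*(x - 2)*exp(-2*(x - 2)^2)

Solve f'(x) = 0:
  f'(x) = (12*x - 24)·exp(-2*(x - 2)^2) and exp(-2*(x - 2)^2) > 0 for every x, so f'(x) = 0 ⇔ 12*x - 24 = 0.
  Factor: 12*x - 24 = 12*(x - 2) = 0.
  ⇒ x = 2

f''(x) = 12*(1 - 4*(x - 2)^2)*exp(-2*(x - 2)^2)
Second-derivative test at each critical point:
  f''(2) = 12 > 0 → local minimum

Critical points: x = 2 (local minimum)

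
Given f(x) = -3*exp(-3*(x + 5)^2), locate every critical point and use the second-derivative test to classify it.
f'(x) = 18*(x + 5)*exp(-3*(x + 5)^2)

Solve f'(x) = 0:
  f'(x) = (18*x + 90)·exp(-3*(x + 5)^2) and exp(-3*(x + 5)^2) > 0 for every x, so f'(x) = 0 ⇔ 18*x + 90 = 0.
  Factor: 18*x + 90 = 18*(x + 5) = 0.
  ⇒ x = -5

f''(x) = 18*(1 - 6*(x + 5)^2)*exp(-3*(x + 5)^2)
Second-derivative test at each critical point:
  f''(-5) = 18 > 0 → local minimum

Critical points: x = -5 (local minimum)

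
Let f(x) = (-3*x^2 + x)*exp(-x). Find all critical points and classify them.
f'(x) = (3*x^2 - 7*x + 1)*exp(-x)

Solve f'(x) = 0:
  f'(x) = (3*x^2 - 7*x + 1)·exp(-x) and exp(-x) > 0 for every x, so f'(x) = 0 ⇔ 3*x^2 - 7*x + 1 = 0.
  3*x^2 - 7*x + 1 = 0 has no rational roots; quadratic formula: x = (7 ± √37)/6.
  ⇒ x = 7/6 - sqrt(37)/6 ≈ 0.1529, sqrt(37)/6 + 7/6 ≈ 2.1805

f''(x) = (-3*x^2 + 13*x - 8)*exp(-x)
Second-derivative test at each critical point:
  f''(0.1529) = -5.2205 < 0 → local maximum
  f''(2.1805) = 0.6873 > 0 → local minimum

Critical points: x = 7/6 - sqrt(37)/6 ≈ 0.1529 (local maximum); x = sqrt(37)/6 + 7/6 ≈ 2.1805 (local minimum)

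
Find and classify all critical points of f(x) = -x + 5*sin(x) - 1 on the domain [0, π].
f'(x) = 5*cos(x) - 1

Solve f'(x) = 0 on [0, π]:
  f'(x) = 0 ⇔ cos(x) = 1/5, i.e. x = ±arccos(1/5) + 2nπ; keep the solutions lying in [0, π].
  ⇒ x = acos(1/5) ≈ 1.3694

f''(x) = -5*sin(x)
Second-derivative test at each critical point:
  f''(1.3694) = -4.8990 < 0 → local maximum

Critical points: x = acos(1/5) ≈ 1.3694 (local maximum)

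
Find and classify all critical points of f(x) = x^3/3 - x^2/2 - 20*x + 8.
f'(x) = x^2 - x - 20

Solve f'(x) = 0:
  Factor: x^2 - x - 20 = (x - 5)*(x + 4) = 0.
  ⇒ x = -4, 5

f''(x) = 2*x - 1
Second-derivative test at each critical point:
  f''(-4) = -9 < 0 → local maximum
  f''(5) = 9 > 0 → local minimum

Critical points: x = -4 (local maximum); x = 5 (local minimum)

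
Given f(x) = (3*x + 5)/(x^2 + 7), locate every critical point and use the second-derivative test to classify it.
f'(x) = (-3*x^2 - 10*x + 21)/(x^4 + 14*x^2 + 49)

Solve f'(x) = 0:
  f'(x) = -(3*x^2 + 10*x - 21)/(x^2 + 7)^2; the denominator is positive wherever f is defined, so f'(x) = 0 ⇔ -3*x^2 - 10*x + 21 = 0.
  3*x^2 + 10*x - 21 = 0 has no rational roots; quadratic formula: x = (-10 ± √352)/6.
  ⇒ x = -2*sqrt(22)/3 - 5/3 ≈ -4.7936, -5/3 + 2*sqrt(22)/3 ≈ 1.4603

f''(x) = 2*(4*x^2*(3*x + 5) - (9*x + 5)*(x^2 + 7))/(x^2 + 7)^3
Second-derivative test at each critical point:
  f''(-4.7936) = 0.0209 > 0 → local minimum
  f''(1.4603) = -0.2250 < 0 → local maximum

Critical points: x = -2*sqrt(22)/3 - 5/3 ≈ -4.7936 (local minimum); x = -5/3 + 2*sqrt(22)/3 ≈ 1.4603 (local maximum)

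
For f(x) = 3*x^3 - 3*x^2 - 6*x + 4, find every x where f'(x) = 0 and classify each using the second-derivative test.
f'(x) = 9*x^2 - 6*x - 6

Solve f'(x) = 0:
  Factor: 9*x^2 - 6*x - 6 = 3*(3*x^2 - 2*x - 2); 3*x^2 - 2*x - 2 = 0 has no rational roots; quadratic formula: x = (2 ± √28)/6.
  ⇒ x = 1/3 - sqrt(7)/3 ≈ -0.5486, 1/3 + sqrt(7)/3 ≈ 1.2153

f''(x) = 18*x - 6
Second-derivative test at each critical point:
  f''(-0.5486) = -15.8745 < 0 → local maximum
  f''(1.2153) = 15.8745 > 0 → local minimum

Critical points: x = 1/3 - sqrt(7)/3 ≈ -0.5486 (local maximum); x = 1/3 + sqrt(7)/3 ≈ 1.2153 (local minimum)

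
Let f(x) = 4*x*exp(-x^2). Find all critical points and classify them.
f'(x) = 4*(1 - 2*x^2)*exp(-x^2)

Solve f'(x) = 0:
  f'(x) = (4 - 8*x^2)·exp(-x^2) and exp(-x^2) > 0 for every x, so f'(x) = 0 ⇔ 4 - 8*x^2 = 0.
  Factor: 4 - 8*x^2 = -4*(2*x^2 - 1); 2*x^2 - 1 = 0 has no rational roots; quadratic formula: x = (0 ± √8)/4.
  ⇒ x = -sqrt(2)/2 ≈ -0.7071, sqrt(2)/2 ≈ 0.7071

f''(x) = (16*x^3 - 24*x)*exp(-x^2)
Second-derivative test at each critical point:
  f''(-0.7071) = 6.8621 > 0 → local minimum
  f''(0.7071) = -6.8621 < 0 → local maximum

Critical points: x = -sqrt(2)/2 ≈ -0.7071 (local minimum); x = sqrt(2)/2 ≈ 0.7071 (local maximum)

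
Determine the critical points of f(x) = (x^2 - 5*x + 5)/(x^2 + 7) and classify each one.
f'(x) = (5*x^2 + 4*x - 35)/(x^4 + 14*x^2 + 49)

Solve f'(x) = 0:
  f'(x) = (5*x^2 + 4*x - 35)/(x^2 + 7)^2; the denominator is positive wherever f is defined, so f'(x) = 0 ⇔ 5*x^2 + 4*x - 35 = 0.
  5*x^2 + 4*x - 35 = 0 has no rational roots; quadratic formula: x = (-4 ± √716)/10.
  ⇒ x = -sqrt(179)/5 - 2/5 ≈ -3.0758, -2/5 + sqrt(179)/5 ≈ 2.2758

f''(x) = 2*(-5*x^3 - 6*x^2 + 105*x + 14)/(x^6 + 21*x^4 + 147*x^2 + 343)
Second-derivative test at each critical point:
  f''(-3.0758) = -0.0988 < 0 → local maximum
  f''(2.2758) = 0.1804 > 0 → local minimum

Critical points: x = -sqrt(179)/5 - 2/5 ≈ -3.0758 (local maximum); x = -2/5 + sqrt(179)/5 ≈ 2.2758 (local minimum)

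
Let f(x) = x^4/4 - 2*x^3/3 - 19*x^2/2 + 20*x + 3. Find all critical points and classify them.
f'(x) = x^3 - 2*x^2 - 19*x + 20

Solve f'(x) = 0:
  Factor: x^3 - 2*x^2 - 19*x + 20 = (x - 5)*(x - 1)*(x + 4) = 0.
  ⇒ x = -4, 1, 5

f''(x) = 3*x^2 - 4*x - 19
Second-derivative test at each critical point:
  f''(-4) = 45 > 0 → local minimum
  f''(1) = -20 < 0 → local maximum
  f''(5) = 36 > 0 → local minimum

Critical points: x = -4 (local minimum); x = 1 (local maximum); x = 5 (local minimum)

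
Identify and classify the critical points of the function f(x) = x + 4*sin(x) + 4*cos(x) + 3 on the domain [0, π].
f'(x) = 4*sqrt(2)*cos(x + pi/4) + 1

Solve f'(x) = 0 on [0, π]:
  f'(x) = 0 ⇔ -4*sin(x) + 4*cos(x) = -1. Write the left side as R·cos(x + φ) with R = √(4² + 4²) = 4*sqrt(2), cos φ = sqrt(2)/2, sin φ = sqrt(2)/2; then cos(x + φ) = -sqrt(2)/8. Solve for x and keep the solutions lying in [0, π].
  ⇒ x = atan((1 + sqrt(31))/(-1 + sqrt(31))) ≈ 0.9631

f''(x) = -4*sqrt(2)*sin(x + pi/4)
Second-derivative test at each critical point:
  f''(0.9631) = -5.5678 < 0 → local maximum

Critical points: x = atan((1 + sqrt(31))/(-1 + sqrt(31))) ≈ 0.9631 (local maximum)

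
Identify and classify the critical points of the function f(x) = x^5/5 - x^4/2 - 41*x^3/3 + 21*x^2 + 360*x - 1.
f'(x) = x^4 - 2*x^3 - 41*x^2 + 42*x + 360

Solve f'(x) = 0:
  Factor: x^4 - 2*x^3 - 41*x^2 + 42*x + 360 = (x - 6)*(x - 4)*(x + 3)*(x + 5) = 0.
  ⇒ x = -5, -3, 4, 6

f''(x) = 4*x^3 - 6*x^2 - 82*x + 42
Second-derivative test at each critical point:
  f''(-5) = -198 < 0 → local maximum
  f''(-3) = 126 > 0 → local minimum
  f''(4) = -126 < 0 → local maximum
  f''(6) = 198 > 0 → local minimum

Critical points: x = -5 (local maximum); x = -3 (local minimum); x = 4 (local maximum); x = 6 (local minimum)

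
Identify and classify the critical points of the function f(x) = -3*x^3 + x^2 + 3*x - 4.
f'(x) = -9*x^2 + 2*x + 3

Solve f'(x) = 0:
  9*x^2 - 2*x - 3 = 0 has no rational roots; quadratic formula: x = (2 ± √112)/18.
  ⇒ x = 1/9 - 2*sqrt(7)/9 ≈ -0.4768, 1/9 + 2*sqrt(7)/9 ≈ 0.6991

f''(x) = 2 - 18*x
Second-derivative test at each critical point:
  f''(-0.4768) = 10.5830 > 0 → local minimum
  f''(0.6991) = -10.5830 < 0 → local maximum

Critical points: x = 1/9 - 2*sqrt(7)/9 ≈ -0.4768 (local minimum); x = 1/9 + 2*sqrt(7)/9 ≈ 0.6991 (local maximum)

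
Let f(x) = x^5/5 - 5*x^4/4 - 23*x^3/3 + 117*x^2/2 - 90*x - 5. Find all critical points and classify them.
f'(x) = x^4 - 5*x^3 - 23*x^2 + 117*x - 90

Solve f'(x) = 0:
  Factor: x^4 - 5*x^3 - 23*x^2 + 117*x - 90 = (x - 6)*(x - 3)*(x - 1)*(x + 5) = 0.
  ⇒ x = -5, 1, 3, 6

f''(x) = 4*x^3 - 15*x^2 - 46*x + 117
Second-derivative test at each critical point:
  f''(-5) = -528 < 0 → local maximum
  f''(1) = 60 > 0 → local minimum
  f''(3) = -48 < 0 → local maximum
  f''(6) = 165 > 0 → local minimum

Critical points: x = -5 (local maximum); x = 1 (local minimum); x = 3 (local maximum); x = 6 (local minimum)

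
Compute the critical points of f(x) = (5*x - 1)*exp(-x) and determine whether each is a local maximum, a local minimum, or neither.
f'(x) = (6 - 5*x)*exp(-x)

Solve f'(x) = 0:
  f'(x) = (6 - 5*x)·exp(-x) and exp(-x) > 0 for every x, so f'(x) = 0 ⇔ 6 - 5*x = 0.
  6 - 5*x = 0.
  ⇒ x = 6/5

f''(x) = (5*x - 11)*exp(-x)
Second-derivative test at each critical point:
  f''(6/5) = -1.5060 < 0 → local maximum

Critical points: x = 6/5 (local maximum)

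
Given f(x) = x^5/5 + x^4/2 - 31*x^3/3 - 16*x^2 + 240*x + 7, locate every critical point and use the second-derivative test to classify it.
f'(x) = x^4 + 2*x^3 - 31*x^2 - 32*x + 240

Solve f'(x) = 0:
  Factor: x^4 + 2*x^3 - 31*x^2 - 32*x + 240 = (x - 4)*(x - 3)*(x + 4)*(x + 5) = 0.
  ⇒ x = -5, -4, 3, 4

f''(x) = 4*x^3 + 6*x^2 - 62*x - 32
Second-derivative test at each critical point:
  f''(-5) = -72 < 0 → local maximum
  f''(-4) = 56 > 0 → local minimum
  f''(3) = -56 < 0 → local maximum
  f''(4) = 72 > 0 → local minimum

Critical points: x = -5 (local maximum); x = -4 (local minimum); x = 3 (local maximum); x = 4 (local minimum)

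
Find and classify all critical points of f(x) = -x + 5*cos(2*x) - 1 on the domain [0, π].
f'(x) = -10*sin(2*x) - 1

Solve f'(x) = 0 on [0, π]:
  f'(x) = 0 ⇔ sin(2*x) = -1/10, i.e. 2*x = arcsin(-1/10) + 2nπ or 2*x = π − arcsin(-1/10) + 2nπ; keep the solutions lying in [0, π].
  ⇒ x = asin(1/10)/2 + pi/2 ≈ 1.6209, pi - asin(1/10)/2 ≈ 3.0915

f''(x) = -20*cos(2*x)
Second-derivative test at each critical point:
  f''(1.6209) = 19.8997 > 0 → local minimum
  f''(3.0915) = -19.8997 < 0 → local maximum

Critical points: x = asin(1/10)/2 + pi/2 ≈ 1.6209 (local minimum); x = pi - asin(1/10)/2 ≈ 3.0915 (local maximum)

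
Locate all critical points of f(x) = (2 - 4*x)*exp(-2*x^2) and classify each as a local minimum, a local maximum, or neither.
f'(x) = 4*(2*x*(2*x - 1) - 1)*exp(-2*x^2)

Solve f'(x) = 0:
  f'(x) = (16*x^2 - 8*x - 4)·exp(-2*x^2) and exp(-2*x^2) > 0 for every x, so f'(x) = 0 ⇔ 16*x^2 - 8*x - 4 = 0.
  Factor: 16*x^2 - 8*x - 4 = 4*(4*x^2 - 2*x - 1); 4*x^2 - 2*x - 1 = 0 has no rational roots; quadratic formula: x = (2 ± √20)/8.
  ⇒ x = 1/4 - sqrt(5)/4 ≈ -0.3090, 1/4 + sqrt(5)/4 ≈ 0.8090

f''(x) = 8*(4*x^2*(1 - 2*x) + 6*x - 1)*exp(-2*x^2)
Second-derivative test at each critical point:
  f''(-0.3090) = -14.7786 < 0 → local maximum
  f''(0.8090) = 4.8314 > 0 → local minimum

Critical points: x = 1/4 - sqrt(5)/4 ≈ -0.3090 (local maximum); x = 1/4 + sqrt(5)/4 ≈ 0.8090 (local minimum)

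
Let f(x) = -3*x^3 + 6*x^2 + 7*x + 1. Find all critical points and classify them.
f'(x) = -9*x^2 + 12*x + 7

Solve f'(x) = 0:
  9*x^2 - 12*x - 7 = 0 has no rational roots; quadratic formula: x = (12 ± √396)/18.
  ⇒ x = 2/3 - sqrt(11)/3 ≈ -0.4389, 2/3 + sqrt(11)/3 ≈ 1.7722

f''(x) = 12 - 18*x
Second-derivative test at each critical point:
  f''(-0.4389) = 19.8997 > 0 → local minimum
  f''(1.7722) = -19.8997 < 0 → local maximum

Critical points: x = 2/3 - sqrt(11)/3 ≈ -0.4389 (local minimum); x = 2/3 + sqrt(11)/3 ≈ 1.7722 (local maximum)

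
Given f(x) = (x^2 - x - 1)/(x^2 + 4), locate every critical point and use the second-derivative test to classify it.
f'(x) = (x^2 + 10*x - 4)/(x^4 + 8*x^2 + 16)

Solve f'(x) = 0:
  f'(x) = (x^2 + 10*x - 4)/(x^2 + 4)^2; the denominator is positive wherever f is defined, so f'(x) = 0 ⇔ x^2 + 10*x - 4 = 0.
  x^2 + 10*x - 4 = 0 has no rational roots; quadratic formula: x = (-10 ± √116)/2.
  ⇒ x = -sqrt(29) - 5 ≈ -10.3852, -5 + sqrt(29) ≈ 0.3852

f''(x) = 2*(-x^3 - 15*x^2 + 12*x + 20)/(x^6 + 12*x^4 + 48*x^2 + 64)
Second-derivative test at each critical point:
  f''(-10.3852) = -0.0009 < 0 → local maximum
  f''(0.3852) = 0.6259 > 0 → local minimum

Critical points: x = -sqrt(29) - 5 ≈ -10.3852 (local maximum); x = -5 + sqrt(29) ≈ 0.3852 (local minimum)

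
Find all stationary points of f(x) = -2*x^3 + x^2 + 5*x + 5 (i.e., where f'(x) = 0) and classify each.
f'(x) = -6*x^2 + 2*x + 5

Solve f'(x) = 0:
  6*x^2 - 2*x - 5 = 0 has no rational roots; quadratic formula: x = (2 ± √124)/12.
  ⇒ x = 1/6 - sqrt(31)/6 ≈ -0.7613, 1/6 + sqrt(31)/6 ≈ 1.0946

f''(x) = 2 - 12*x
Second-derivative test at each critical point:
  f''(-0.7613) = 11.1355 > 0 → local minimum
  f''(1.0946) = -11.1355 < 0 → local maximum

Critical points: x = 1/6 - sqrt(31)/6 ≈ -0.7613 (local minimum); x = 1/6 + sqrt(31)/6 ≈ 1.0946 (local maximum)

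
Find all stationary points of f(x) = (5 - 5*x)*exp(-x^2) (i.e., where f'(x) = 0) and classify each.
f'(x) = 5*(2*x*(x - 1) - 1)*exp(-x^2)

Solve f'(x) = 0:
  f'(x) = (10*x^2 - 10*x - 5)·exp(-x^2) and exp(-x^2) > 0 for every x, so f'(x) = 0 ⇔ 10*x^2 - 10*x - 5 = 0.
  Factor: 10*x^2 - 10*x - 5 = 5*(2*x^2 - 2*x - 1); 2*x^2 - 2*x - 1 = 0 has no rational roots; quadratic formula: x = (2 ± √12)/4.
  ⇒ x = 1/2 - sqrt(3)/2 ≈ -0.3660, 1/2 + sqrt(3)/2 ≈ 1.3660

f''(x) = 10*(2*x^2*(1 - x) + 3*x - 1)*exp(-x^2)
Second-derivative test at each critical point:
  f''(-0.3660) = -15.1487 < 0 → local maximum
  f''(1.3660) = 2.6801 > 0 → local minimum

Critical points: x = 1/2 - sqrt(3)/2 ≈ -0.3660 (local maximum); x = 1/2 + sqrt(3)/2 ≈ 1.3660 (local minimum)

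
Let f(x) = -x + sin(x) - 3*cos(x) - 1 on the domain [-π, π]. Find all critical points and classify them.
f'(x) = 3*sin(x) + cos(x) - 1

Solve f'(x) = 0 on [-π, π]:
  f'(x) = 0 ⇔ 3*sin(x) + cos(x) = 1. Write the left side as R·cos(x + φ) with R = √(1² + (-3)²) = sqrt(10), cos φ = sqrt(10)/10, sin φ = -3*sqrt(10)/10; then cos(x + φ) = sqrt(10)/10. Solve for x and keep the solutions lying in [-π, π].
  ⇒ x = 0, pi - atan(3/4) ≈ 2.4981

f''(x) = -sin(x) + 3*cos(x)
Second-derivative test at each critical point:
  f''(0) = 3 > 0 → local minimum
  f''(2.4981) = -3 < 0 → local maximum

Critical points: x = 0 (local minimum); x = pi - atan(3/4) ≈ 2.4981 (local maximum)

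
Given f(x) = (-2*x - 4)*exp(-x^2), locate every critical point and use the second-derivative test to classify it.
f'(x) = 2*(2*x*(x + 2) - 1)*exp(-x^2)

Solve f'(x) = 0:
  f'(x) = (4*x^2 + 8*x - 2)·exp(-x^2) and exp(-x^2) > 0 for every x, so f'(x) = 0 ⇔ 4*x^2 + 8*x - 2 = 0.
  Factor: 4*x^2 + 8*x - 2 = 2*(2*x^2 + 4*x - 1); 2*x^2 + 4*x - 1 = 0 has no rational roots; quadratic formula: x = (-4 ± √24)/4.
  ⇒ x = -sqrt(6)/2 - 1 ≈ -2.2247, -1 + sqrt(6)/2 ≈ 0.2247

f''(x) = 4*(-2*x^2*(x + 2) + 3*x + 2)*exp(-x^2)
Second-derivative test at each critical point:
  f''(-2.2247) = -0.0694 < 0 → local maximum
  f''(0.2247) = 9.3154 > 0 → local minimum

Critical points: x = -sqrt(6)/2 - 1 ≈ -2.2247 (local maximum); x = -1 + sqrt(6)/2 ≈ 0.2247 (local minimum)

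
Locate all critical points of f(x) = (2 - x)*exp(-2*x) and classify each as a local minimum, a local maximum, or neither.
f'(x) = (2*x - 5)*exp(-2*x)

Solve f'(x) = 0:
  f'(x) = (2*x - 5)·exp(-2*x) and exp(-2*x) > 0 for every x, so f'(x) = 0 ⇔ 2*x - 5 = 0.
  2*x - 5 = 0.
  ⇒ x = 5/2

f''(x) = 4*(3 - x)*exp(-2*x)
Second-derivative test at each critical point:
  f''(5/2) = 0.0135 > 0 → local minimum

Critical points: x = 5/2 (local minimum)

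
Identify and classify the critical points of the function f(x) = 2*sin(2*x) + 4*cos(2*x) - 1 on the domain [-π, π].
f'(x) = -8*sin(2*x) + 4*cos(2*x)

Solve f'(x) = 0 on [-π, π]:
  f'(x) = 0 ⇔ 2*cos(2*x) = 4*sin(2*x) ⇔ tan(2*x) = 1/2, i.e. 2*x = arctan(1/2) + nπ; keep the solutions lying in [-π, π].
  ⇒ x = -pi + atan(1/2)/2 ≈ -2.9098, -pi/2 + atan(1/2)/2 ≈ -1.3390, atan(1/2)/2 ≈ 0.2318, atan(1/2)/2 + pi/2 ≈ 1.8026

f''(x) = -8*sin(2*x) - 16*cos(2*x)
Second-derivative test at each critical point:
  f''(-2.9098) = -17.8885 < 0 → local maximum
  f''(-1.3390) = 17.8885 > 0 → local minimum
  f''(0.2318) = -17.8885 < 0 → local maximum
  f''(1.8026) = 17.8885 > 0 → local minimum

Critical points: x = -pi + atan(1/2)/2 ≈ -2.9098 (local maximum); x = -pi/2 + atan(1/2)/2 ≈ -1.3390 (local minimum); x = atan(1/2)/2 ≈ 0.2318 (local maximum); x = atan(1/2)/2 + pi/2 ≈ 1.8026 (local minimum)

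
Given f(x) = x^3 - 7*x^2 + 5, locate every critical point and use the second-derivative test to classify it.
f'(x) = x*(3*x - 14)

Solve f'(x) = 0:
  Factor: 3*x^2 - 14*x = x*(3*x - 14) = 0.
  ⇒ x = 0, 14/3

f''(x) = 6*x - 14
Second-derivative test at each critical point:
  f''(0) = -14 < 0 → local maximum
  f''(14/3) = 14 > 0 → local minimum

Critical points: x = 0 (local maximum); x = 14/3 (local minimum)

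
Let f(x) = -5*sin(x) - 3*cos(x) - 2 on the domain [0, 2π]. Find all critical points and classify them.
f'(x) = 3*sin(x) - 5*cos(x)

Solve f'(x) = 0 on [0, 2π]:
  f'(x) = 0 ⇔ -5*cos(x) = -3*sin(x) ⇔ tan(x) = 5/3, i.e. x = arctan(5/3) + nπ; keep the solutions lying in [0, 2π].
  ⇒ x = atan(5/3) ≈ 1.0304, atan(5/3) + pi ≈ 4.1720

f''(x) = 5*sin(x) + 3*cos(x)
Second-derivative test at each critical point:
  f''(1.0304) = 5.8310 > 0 → local minimum
  f''(4.1720) = -5.8310 < 0 → local maximum

Critical points: x = atan(5/3) ≈ 1.0304 (local minimum); x = atan(5/3) + pi ≈ 4.1720 (local maximum)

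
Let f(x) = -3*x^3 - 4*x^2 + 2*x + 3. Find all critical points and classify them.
f'(x) = -9*x^2 - 8*x + 2

Solve f'(x) = 0:
  9*x^2 + 8*x - 2 = 0 has no rational roots; quadratic formula: x = (-8 ± √136)/18.
  ⇒ x = -sqrt(34)/9 - 4/9 ≈ -1.0923, -4/9 + sqrt(34)/9 ≈ 0.2034

f''(x) = -18*x - 8
Second-derivative test at each critical point:
  f''(-1.0923) = 11.6619 > 0 → local minimum
  f''(0.2034) = -11.6619 < 0 → local maximum

Critical points: x = -sqrt(34)/9 - 4/9 ≈ -1.0923 (local minimum); x = -4/9 + sqrt(34)/9 ≈ 0.2034 (local maximum)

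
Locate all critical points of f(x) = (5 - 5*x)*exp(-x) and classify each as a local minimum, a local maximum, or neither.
f'(x) = 5*(x - 2)*exp(-x)

Solve f'(x) = 0:
  f'(x) = (5*x - 10)·exp(-x) and exp(-x) > 0 for every x, so f'(x) = 0 ⇔ 5*x - 10 = 0.
  Factor: 5*x - 10 = 5*(x - 2) = 0.
  ⇒ x = 2

f''(x) = 5*(3 - x)*exp(-x)
Second-derivative test at each critical point:
  f''(2) = 0.6767 > 0 → local minimum

Critical points: x = 2 (local minimum)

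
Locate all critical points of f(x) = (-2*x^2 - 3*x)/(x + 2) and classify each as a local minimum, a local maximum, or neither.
f'(x) = 2*(-x^2 - 4*x - 3)/(x^2 + 4*x + 4)

Solve f'(x) = 0:
  f'(x) = -2*(x + 1)*(x + 3)/(x + 2)^2; the denominator is positive wherever f is defined, so f'(x) = 0 ⇔ -2*x^2 - 8*x - 6 = 0.
  Factor: -2*x^2 - 8*x - 6 = -2*(x + 1)*(x + 3) = 0.
  ⇒ x = -3, -1

f''(x) = -4/(x^3 + 6*x^2 + 12*x + 8)
Second-derivative test at each critical point:
  f''(-3) = 4 > 0 → local minimum
  f''(-1) = -4 < 0 → local maximum

Critical points: x = -3 (local minimum); x = -1 (local maximum)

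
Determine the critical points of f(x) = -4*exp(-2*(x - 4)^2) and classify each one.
f'(x) = 16*(x - 4)*exp(-2*(x - 4)^2)

Solve f'(x) = 0:
  f'(x) = (16*x - 64)·exp(-2*(x - 4)^2) and exp(-2*(x - 4)^2) > 0 for every x, so f'(x) = 0 ⇔ 16*x - 64 = 0.
  Factor: 16*x - 64 = 16*(x - 4) = 0.
  ⇒ x = 4

f''(x) = 16*(1 - 4*(x - 4)^2)*exp(-2*(x - 4)^2)
Second-derivative test at each critical point:
  f''(4) = 16 > 0 → local minimum

Critical points: x = 4 (local minimum)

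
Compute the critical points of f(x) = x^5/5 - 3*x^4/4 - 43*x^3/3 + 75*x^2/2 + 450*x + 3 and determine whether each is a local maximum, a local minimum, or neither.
f'(x) = x^4 - 3*x^3 - 43*x^2 + 75*x + 450

Solve f'(x) = 0:
  Factor: x^4 - 3*x^3 - 43*x^2 + 75*x + 450 = (x - 6)*(x - 5)*(x + 3)*(x + 5) = 0.
  ⇒ x = -5, -3, 5, 6

f''(x) = 4*x^3 - 9*x^2 - 86*x + 75
Second-derivative test at each critical point:
  f''(-5) = -220 < 0 → local maximum
  f''(-3) = 144 > 0 → local minimum
  f''(5) = -80 < 0 → local maximum
  f''(6) = 99 > 0 → local minimum

Critical points: x = -5 (local maximum); x = -3 (local minimum); x = 5 (local maximum); x = 6 (local minimum)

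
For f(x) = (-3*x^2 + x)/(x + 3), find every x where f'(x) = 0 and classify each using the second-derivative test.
f'(x) = 3*(-x^2 - 6*x + 1)/(x^2 + 6*x + 9)

Solve f'(x) = 0:
  f'(x) = -3*(x^2 + 6*x - 1)/(x + 3)^2; the denominator is positive wherever f is defined, so f'(x) = 0 ⇔ -3*x^2 - 18*x + 3 = 0.
  Factor: -3*x^2 - 18*x + 3 = -3*(x^2 + 6*x - 1); x^2 + 6*x - 1 = 0 has no rational roots; quadratic formula: x = (-6 ± √40)/2.
  ⇒ x = -sqrt(10) - 3 ≈ -6.1623, -3 + sqrt(10) ≈ 0.1623

f''(x) = -60/(x^3 + 9*x^2 + 27*x + 27)
Second-derivative test at each critical point:
  f''(-6.1623) = 1.8974 > 0 → local minimum
  f''(0.1623) = -1.8974 < 0 → local maximum

Critical points: x = -sqrt(10) - 3 ≈ -6.1623 (local minimum); x = -3 + sqrt(10) ≈ 0.1623 (local maximum)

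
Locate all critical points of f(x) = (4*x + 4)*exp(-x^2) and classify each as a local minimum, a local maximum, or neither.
f'(x) = 4*(-2*x*(x + 1) + 1)*exp(-x^2)

Solve f'(x) = 0:
  f'(x) = (-8*x^2 - 8*x + 4)·exp(-x^2) and exp(-x^2) > 0 for every x, so f'(x) = 0 ⇔ -8*x^2 - 8*x + 4 = 0.
  Factor: -8*x^2 - 8*x + 4 = -4*(2*x^2 + 2*x - 1); 2*x^2 + 2*x - 1 = 0 has no rational roots; quadratic formula: x = (-2 ± √12)/4.
  ⇒ x = -sqrt(3)/2 - 1/2 ≈ -1.3660, -1/2 + sqrt(3)/2 ≈ 0.3660

f''(x) = 8*(2*x^2*(x + 1) - 3*x - 1)*exp(-x^2)
Second-derivative test at each critical point:
  f''(-1.3660) = 2.1441 > 0 → local minimum
  f''(0.3660) = -12.1190 < 0 → local maximum

Critical points: x = -sqrt(3)/2 - 1/2 ≈ -1.3660 (local minimum); x = -1/2 + sqrt(3)/2 ≈ 0.3660 (local maximum)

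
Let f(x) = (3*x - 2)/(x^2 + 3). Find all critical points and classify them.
f'(x) = (-3*x^2 + 4*x + 9)/(x^4 + 6*x^2 + 9)

Solve f'(x) = 0:
  f'(x) = -(3*x^2 - 4*x - 9)/(x^2 + 3)^2; the denominator is positive wherever f is defined, so f'(x) = 0 ⇔ -3*x^2 + 4*x + 9 = 0.
  3*x^2 - 4*x - 9 = 0 has no rational roots; quadratic formula: x = (4 ± √124)/6.
  ⇒ x = 2/3 - sqrt(31)/3 ≈ -1.1893, 2/3 + sqrt(31)/3 ≈ 2.5226

f''(x) = 2*(4*x^2*(3*x - 2) + (2 - 9*x)*(x^2 + 3))/(x^2 + 3)^3
Second-derivative test at each critical point:
  f''(-1.1893) = 0.5715 > 0 → local minimum
  f''(2.5226) = -0.1270 < 0 → local maximum

Critical points: x = 2/3 - sqrt(31)/3 ≈ -1.1893 (local minimum); x = 2/3 + sqrt(31)/3 ≈ 2.5226 (local maximum)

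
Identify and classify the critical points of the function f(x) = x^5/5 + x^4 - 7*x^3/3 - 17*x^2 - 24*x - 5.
f'(x) = x^4 + 4*x^3 - 7*x^2 - 34*x - 24

Solve f'(x) = 0:
  Factor: x^4 + 4*x^3 - 7*x^2 - 34*x - 24 = (x - 3)*(x + 1)*(x + 2)*(x + 4) = 0.
  ⇒ x = -4, -2, -1, 3

f''(x) = 4*x^3 + 12*x^2 - 14*x - 34
Second-derivative test at each critical point:
  f''(-4) = -42 < 0 → local maximum
  f''(-2) = 10 > 0 → local minimum
  f''(-1) = -12 < 0 → local maximum
  f''(3) = 140 > 0 → local minimum

Critical points: x = -4 (local maximum); x = -2 (local minimum); x = -1 (local maximum); x = 3 (local minimum)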